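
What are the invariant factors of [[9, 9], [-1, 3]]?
The Jordan structure of A has elementary divisors (x - 6)^2. Arranging the block sizes at each eigenvalue in decreasing order and taking row products gives the invariant factors.

Invariant factors (smallest first, each dividing the next): (x - 6)^2.

Check: the last factor (x - 6)^2 is the minimal polynomial, and the product (x - 6)^2 is the characteristic polynomial.

(x - 6)^2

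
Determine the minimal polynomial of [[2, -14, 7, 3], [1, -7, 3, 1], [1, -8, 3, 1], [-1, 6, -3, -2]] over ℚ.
m_A(x) = (x + 1)^3

The characteristic polynomial factors as (x + 1)^4. The minimal polynomial is ∏(x - λ)^{k_λ} where k_λ is the size of the largest Jordan block at λ.

For λ = -1: rank(A + I) = 2, and the largest Jordan block has size 3 (the smallest k with rank((A + I)^k) = rank((A + I)^(k+1))).

So m_A(x) = (x + 1)^3.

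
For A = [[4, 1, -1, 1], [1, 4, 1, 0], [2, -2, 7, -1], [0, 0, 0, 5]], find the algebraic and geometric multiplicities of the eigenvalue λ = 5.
The characteristic polynomial is (x - 5)^4, so the factor x - 5 appears with exponent 4: the algebraic multiplicity is 4.

rank(A - 5I) = 2, so the eigenspace has dimension 4 - 2 = 2: the geometric multiplicity is 2.

Since 2 < 4, A is not diagonalizable.

algebraic multiplicity 4, geometric multiplicity 2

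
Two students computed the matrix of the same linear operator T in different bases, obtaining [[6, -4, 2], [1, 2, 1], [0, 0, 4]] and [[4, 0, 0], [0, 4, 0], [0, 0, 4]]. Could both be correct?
No.

Both have characteristic polynomial (x - 4)^3, but the minimal polynomial of A is (x - 4)^2 while the minimal polynomial of B is x - 4. The minimal polynomial is a similarity invariant, so A and B are not similar.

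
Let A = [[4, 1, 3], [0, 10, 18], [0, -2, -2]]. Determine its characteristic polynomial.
χ_A(x) = (x - 4)^3

xI - A = [[x - 4, -1, -3], [0, x - 10, -18], [0, 2, x + 2]].

Expanding det(xI - A) along the first row:
det(xI - A) = + (x - 4)·det([[x - 10, -18], [2, x + 2]]) - (-1)·det([[0, -18], [0, x + 2]]) + (-3)·det([[0, x - 10], [0, 2]]).

Evaluating gives χ_A(x) = x^3 - 12x^2 + 48x - 64 = (x - 4)^3.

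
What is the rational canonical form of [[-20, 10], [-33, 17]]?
The invariant factors of A (the non-unit diagonal entries of the Smith normal form of xI - A over ℚ[x]) are (x - 2)(x + 5), each dividing the next. The characteristic polynomial is their product, (x - 2)(x + 5).

The rational canonical form is the block-diagonal matrix of companion matrices C(f_i):
R = [[0, 10], [1, -3]].

R = [[0, 10], [1, -3]]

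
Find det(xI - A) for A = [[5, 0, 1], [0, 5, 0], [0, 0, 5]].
χ_A(x) = (x - 5)^3

xI - A = [[x - 5, 0, -1], [0, x - 5, 0], [0, 0, x - 5]].

Expanding det(xI - A) along the first row:
det(xI - A) = + (x - 5)·det([[x - 5, 0], [0, x - 5]]) - (0)·det([[0, 0], [0, x - 5]]) + (-1)·det([[0, x - 5], [0, 0]]).

Evaluating gives χ_A(x) = x^3 - 15x^2 + 75x - 125 = (x - 5)^3.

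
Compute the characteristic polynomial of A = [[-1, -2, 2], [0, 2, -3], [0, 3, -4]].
xI - A = [[x + 1, 2, -2], [0, x - 2, 3], [0, -3, x + 4]].

Expanding det(xI - A) along the first row:
det(xI - A) = + (x + 1)·det([[x - 2, 3], [-3, x + 4]]) - (2)·det([[0, 3], [0, x + 4]]) + (-2)·det([[0, x - 2], [0, -3]]).

Evaluating gives χ_A(x) = x^3 + 3x^2 + 3x + 1 = (x + 1)^3.

χ_A(x) = (x + 1)^3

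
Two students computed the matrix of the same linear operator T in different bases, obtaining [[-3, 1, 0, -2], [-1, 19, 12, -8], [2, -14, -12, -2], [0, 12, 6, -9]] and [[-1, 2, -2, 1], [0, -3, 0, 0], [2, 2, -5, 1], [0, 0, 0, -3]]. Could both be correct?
No.

trace(A) = -5 but trace(B) = -12. The trace is a similarity invariant, so A and B are not similar.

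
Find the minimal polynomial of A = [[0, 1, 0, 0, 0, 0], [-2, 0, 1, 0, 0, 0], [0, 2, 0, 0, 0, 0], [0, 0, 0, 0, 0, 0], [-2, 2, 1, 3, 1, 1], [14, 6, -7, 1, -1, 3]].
The characteristic polynomial factors as x^4(x - 2)^2. The minimal polynomial is ∏(x - λ)^{k_λ} where k_λ is the size of the largest Jordan block at λ.

For λ = 0: rank(A) = 4, and the largest Jordan block has size 3 (the smallest k with rank(A^k) = rank(A^(k+1))).
For λ = 2: rank(A - 2I) = 5, and the largest Jordan block has size 2 (the smallest k with rank((A - 2I)^k) = rank((A - 2I)^(k+1))).

So m_A(x) = x^3(x - 2)^2.

m_A(x) = x^3(x - 2)^2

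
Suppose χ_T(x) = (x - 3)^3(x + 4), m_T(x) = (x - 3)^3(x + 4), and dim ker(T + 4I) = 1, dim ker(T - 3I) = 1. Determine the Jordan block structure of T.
λ = -4: algebraic multiplicity 1 (exponent in χ_T), largest block size 1 (exponent in m_T), 1 block (geometric multiplicity). This forces block sizes [1].
λ = 3: algebraic multiplicity 3 (exponent in χ_T), largest block size 3 (exponent in m_T), 1 block (geometric multiplicity). This forces block sizes [3].

Jordan blocks: (-4, 1), (3, 3)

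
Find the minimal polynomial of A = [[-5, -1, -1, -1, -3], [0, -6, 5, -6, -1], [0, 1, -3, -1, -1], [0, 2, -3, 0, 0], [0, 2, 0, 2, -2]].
The characteristic polynomial factors as (x + 2)^3(x + 5)^2. The minimal polynomial is ∏(x - λ)^{k_λ} where k_λ is the size of the largest Jordan block at λ.

For λ = -5: rank(A + 5I) = 4, and the largest Jordan block has size 2 (the smallest k with rank((A + 5I)^k) = rank((A + 5I)^(k+1))).
For λ = -2: rank(A + 2I) = 4, and the largest Jordan block has size 3 (the smallest k with rank((A + 2I)^k) = rank((A + 2I)^(k+1))).

So m_A(x) = (x + 2)^3(x + 5)^2.

m_A(x) = (x + 2)^3(x + 5)^2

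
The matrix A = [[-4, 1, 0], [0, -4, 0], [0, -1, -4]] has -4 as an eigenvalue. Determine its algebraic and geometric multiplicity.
The characteristic polynomial is (x + 4)^3, so the factor x + 4 appears with exponent 3: the algebraic multiplicity is 3.

rank(A + 4I) = 1, so the eigenspace has dimension 3 - 1 = 2: the geometric multiplicity is 2.

Since 2 < 3, A is not diagonalizable.

algebraic multiplicity 3, geometric multiplicity 2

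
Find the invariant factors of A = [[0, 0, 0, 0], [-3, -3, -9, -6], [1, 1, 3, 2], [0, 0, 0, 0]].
The Jordan structure of A has elementary divisors x^2, x, x. Arranging the block sizes at each eigenvalue in decreasing order and taking row products gives the invariant factors.

Invariant factors (smallest first, each dividing the next): x, x, x^2.

Check: the last factor x^2 is the minimal polynomial, and the product x^4 is the characteristic polynomial.

x, x, x^2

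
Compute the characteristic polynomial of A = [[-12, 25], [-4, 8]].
χ_A(x) = (x + 2)^2

xI - A = [[x + 12, -25], [4, x - 8]].

Expanding det(xI - A) along the first row:
det(xI - A) = + (x + 12)·det([[x - 8]]) - (-25)·det([[4]]).

Evaluating gives χ_A(x) = x^2 + 4x + 4 = (x + 2)^2.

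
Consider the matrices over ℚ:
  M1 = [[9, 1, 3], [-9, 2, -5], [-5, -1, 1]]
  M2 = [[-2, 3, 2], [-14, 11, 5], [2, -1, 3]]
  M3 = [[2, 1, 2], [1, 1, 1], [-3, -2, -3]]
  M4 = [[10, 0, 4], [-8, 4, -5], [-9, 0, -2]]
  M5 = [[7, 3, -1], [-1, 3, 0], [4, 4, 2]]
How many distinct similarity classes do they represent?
Characteristic polynomials: χ_{M1} = (x - 4)^3, χ_{M2} = (x - 4)^3, χ_{M3} = x^3, χ_{M4} = (x - 4)^3, χ_{M5} = (x - 4)^3.

{M1, M2, M4, M5}: invariant factors (x - 4)^3.

{M3}: invariant factors x^3.

Matrices are similar if and only if their invariant-factor lists agree; the partition into similarity classes is {M1, M2, M4, M5}, {M3}.

2 classes: {M1, M2, M4, M5}, {M3}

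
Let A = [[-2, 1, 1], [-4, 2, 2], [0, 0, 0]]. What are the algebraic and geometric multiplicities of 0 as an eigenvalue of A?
algebraic multiplicity 3, geometric multiplicity 2

The characteristic polynomial is x^3, so the factor x appears with exponent 3: the algebraic multiplicity is 3.

rank(A) = 1, so the eigenspace has dimension 3 - 1 = 2: the geometric multiplicity is 2.

Since 2 < 3, A is not diagonalizable.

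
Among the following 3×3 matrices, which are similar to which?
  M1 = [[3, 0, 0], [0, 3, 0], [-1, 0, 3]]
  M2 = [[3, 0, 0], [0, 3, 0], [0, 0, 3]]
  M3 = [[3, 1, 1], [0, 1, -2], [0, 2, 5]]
Characteristic polynomials: χ_{M1} = (x - 3)^3, χ_{M2} = (x - 3)^3, χ_{M3} = (x - 3)^3.

{M1, M3}: invariant factors x - 3, (x - 3)^2.

{M2}: invariant factors x - 3, x - 3, x - 3.

Matrices are similar if and only if their invariant-factor lists agree; the partition into similarity classes is {M1, M3}, {M2}.

2 classes: {M1, M3}, {M2}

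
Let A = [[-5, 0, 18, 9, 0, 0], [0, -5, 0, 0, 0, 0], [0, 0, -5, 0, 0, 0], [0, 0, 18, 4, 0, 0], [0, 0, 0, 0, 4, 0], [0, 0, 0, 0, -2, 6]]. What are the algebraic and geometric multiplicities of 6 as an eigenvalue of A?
The characteristic polynomial is (x - 6)(x - 4)^2(x + 5)^3, so the factor x - 6 appears with exponent 1: the algebraic multiplicity is 1.

rank(A - 6I) = 5, so the eigenspace has dimension 6 - 5 = 1: the geometric multiplicity is 1.

algebraic multiplicity 1, geometric multiplicity 1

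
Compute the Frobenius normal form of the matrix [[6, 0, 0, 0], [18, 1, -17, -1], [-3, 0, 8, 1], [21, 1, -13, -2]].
The invariant factors of A (the non-unit diagonal entries of the Smith normal form of xI - A over ℚ[x]) are x - 6, (x - 6)(x - 2)(x + 1), each dividing the next. The characteristic polynomial is their product, (x - 6)^2(x - 2)(x + 1).

The rational canonical form is the block-diagonal matrix of companion matrices C(f_i):
R = [[6, 0, 0, 0], [0, 0, 0, -12], [0, 1, 0, -4], [0, 0, 1, 7]].

R = [[6, 0, 0, 0], [0, 0, 0, -12], [0, 1, 0, -4], [0, 0, 1, 7]]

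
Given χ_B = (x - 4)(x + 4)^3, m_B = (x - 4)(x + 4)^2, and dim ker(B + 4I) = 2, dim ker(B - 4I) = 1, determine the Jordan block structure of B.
λ = -4: algebraic multiplicity 3 (exponent in χ_B), largest block size 2 (exponent in m_B), 2 blocks (geometric multiplicity). These force block sizes [2, 1].
λ = 4: algebraic multiplicity 1 (exponent in χ_B), largest block size 1 (exponent in m_B), 1 block (geometric multiplicity). This forces block sizes [1].

Jordan blocks: (-4, 2), (-4, 1), (4, 1)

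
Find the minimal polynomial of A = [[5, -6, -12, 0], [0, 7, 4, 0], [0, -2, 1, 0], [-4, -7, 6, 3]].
m_A(x) = (x - 5)(x - 3)^2

The characteristic polynomial factors as (x - 5)^2(x - 3)^2. The minimal polynomial is ∏(x - λ)^{k_λ} where k_λ is the size of the largest Jordan block at λ.

For λ = 3: rank(A - 3I) = 3, and the largest Jordan block has size 2 (the smallest k with rank((A - 3I)^k) = rank((A - 3I)^(k+1))).
For λ = 5: rank(A - 5I) = 2, and the largest Jordan block has size 1 (the smallest k with rank((A - 5I)^k) = rank((A - 5I)^(k+1))).

So m_A(x) = (x - 5)(x - 3)^2.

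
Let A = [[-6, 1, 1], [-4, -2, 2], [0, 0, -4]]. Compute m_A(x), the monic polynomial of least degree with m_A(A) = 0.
The characteristic polynomial factors as (x + 4)^3. The minimal polynomial is ∏(x - λ)^{k_λ} where k_λ is the size of the largest Jordan block at λ.

For λ = -4: rank(A + 4I) = 1, and the largest Jordan block has size 2 (the smallest k with rank((A + 4I)^k) = rank((A + 4I)^(k+1))).

So m_A(x) = (x + 4)^2.

m_A(x) = (x + 4)^2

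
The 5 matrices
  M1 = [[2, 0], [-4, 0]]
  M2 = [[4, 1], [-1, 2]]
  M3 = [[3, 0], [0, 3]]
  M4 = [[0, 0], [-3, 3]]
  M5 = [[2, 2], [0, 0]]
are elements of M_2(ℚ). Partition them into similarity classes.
Characteristic polynomials: χ_{M1} = x(x - 2), χ_{M2} = (x - 3)^2, χ_{M3} = (x - 3)^2, χ_{M4} = x(x - 3), χ_{M5} = x(x - 2).

{M1, M5}: invariant factors x(x - 2).

{M2}: invariant factors (x - 3)^2.

{M3}: invariant factors x - 3, x - 3.

{M4}: invariant factors x(x - 3).

Matrices are similar if and only if their invariant-factor lists agree; the partition into similarity classes is {M1, M5}, {M2}, {M3}, {M4}.

4 classes: {M1, M5}, {M2}, {M3}, {M4}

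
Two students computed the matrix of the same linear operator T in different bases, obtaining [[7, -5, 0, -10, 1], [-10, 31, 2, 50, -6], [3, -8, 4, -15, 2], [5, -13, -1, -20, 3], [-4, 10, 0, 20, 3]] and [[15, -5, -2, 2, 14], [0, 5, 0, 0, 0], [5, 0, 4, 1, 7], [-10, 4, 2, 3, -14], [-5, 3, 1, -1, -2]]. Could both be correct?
Two matrices over a field are similar if and only if they have the same invariant factors.

Both A and B have characteristic polynomial (x - 5)^5 and minimal polynomial (x - 5)^2. Computing further, both have invariant factors x - 5, (x - 5)^2, (x - 5)^2. Hence A and B are similar.

Yes.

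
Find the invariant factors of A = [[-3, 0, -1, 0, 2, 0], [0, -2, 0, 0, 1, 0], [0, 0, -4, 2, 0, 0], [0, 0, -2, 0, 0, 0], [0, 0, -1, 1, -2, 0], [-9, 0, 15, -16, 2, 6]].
The Jordan structure of A has elementary divisors (x + 3), (x + 2)^3, (x + 2), (x - 6). Arranging the block sizes at each eigenvalue in decreasing order and taking row products gives the invariant factors.

Invariant factors (smallest first, each dividing the next): x + 2, (x - 6)(x + 2)^3(x + 3).

Check: the last factor (x - 6)(x + 2)^3(x + 3) is the minimal polynomial, and the product (x - 6)(x + 2)^4(x + 3) is the characteristic polynomial.

x + 2, (x - 6)(x + 2)^3(x + 3)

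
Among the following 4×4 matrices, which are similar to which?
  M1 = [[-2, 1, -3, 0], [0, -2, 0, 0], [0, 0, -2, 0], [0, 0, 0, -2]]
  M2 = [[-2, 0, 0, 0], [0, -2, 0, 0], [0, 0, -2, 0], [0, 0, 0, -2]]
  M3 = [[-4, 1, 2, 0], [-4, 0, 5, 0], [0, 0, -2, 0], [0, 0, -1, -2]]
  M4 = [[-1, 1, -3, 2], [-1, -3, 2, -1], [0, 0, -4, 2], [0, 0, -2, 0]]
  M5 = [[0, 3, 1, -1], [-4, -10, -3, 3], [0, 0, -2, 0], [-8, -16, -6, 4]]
3 classes: {M1}, {M2}, {M3, M4, M5}

Characteristic polynomials: χ_{M1} = (x + 2)^4, χ_{M2} = (x + 2)^4, χ_{M3} = (x + 2)^4, χ_{M4} = (x + 2)^4, χ_{M5} = (x + 2)^4.

{M1}: invariant factors x + 2, x + 2, (x + 2)^2.

{M2}: invariant factors x + 2, x + 2, x + 2, x + 2.

{M3, M4, M5}: invariant factors x + 2, (x + 2)^3.

Matrices are similar if and only if their invariant-factor lists agree; the partition into similarity classes is {M1}, {M2}, {M3, M4, M5}.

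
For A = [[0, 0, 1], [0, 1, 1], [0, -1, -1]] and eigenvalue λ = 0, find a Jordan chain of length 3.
v_1 = [[0, -1, 0]]^T, v_2 = [[0, -1, 1]]^T, v_3 = [[1, 0, 0]]^T

We seek v_1 ∈ ker(A^3) \ ker(A^2), then set v_{i+1} = A v_i.

One such chain is v_1 = [[0, -1, 0]]^T, v_2 = [[0, -1, 1]]^T, v_3 = [[1, 0, 0]]^T. Check: A v_3 = [[0, 0, 0]]^T = 0.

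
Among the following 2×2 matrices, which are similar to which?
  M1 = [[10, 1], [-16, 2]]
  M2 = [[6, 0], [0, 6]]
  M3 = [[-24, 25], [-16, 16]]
Characteristic polynomials: χ_{M1} = (x - 6)^2, χ_{M2} = (x - 6)^2, χ_{M3} = (x + 4)^2.

{M1}: invariant factors (x - 6)^2.

{M2}: invariant factors x - 6, x - 6.

{M3}: invariant factors (x + 4)^2.

Matrices are similar if and only if their invariant-factor lists agree; the partition into similarity classes is {M1}, {M2}, {M3}.

3 classes: {M1}, {M2}, {M3}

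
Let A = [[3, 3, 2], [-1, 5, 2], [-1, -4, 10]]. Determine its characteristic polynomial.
χ_A(x) = (x - 6)^3

xI - A = [[x - 3, -3, -2], [1, x - 5, -2], [1, 4, x - 10]].

Expanding det(xI - A) along the first row:
det(xI - A) = + (x - 3)·det([[x - 5, -2], [4, x - 10]]) - (-3)·det([[1, -2], [1, x - 10]]) + (-2)·det([[1, x - 5], [1, 4]]).

Evaluating gives χ_A(x) = x^3 - 18x^2 + 108x - 216 = (x - 6)^3.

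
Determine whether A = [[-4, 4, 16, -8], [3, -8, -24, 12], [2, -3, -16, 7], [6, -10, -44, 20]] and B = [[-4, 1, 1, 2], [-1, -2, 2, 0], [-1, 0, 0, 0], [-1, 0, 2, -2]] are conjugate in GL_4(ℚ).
Yes.

Two matrices over a field are similar if and only if they have the same invariant factors.

Both A and B have characteristic polynomial (x + 2)^4 and minimal polynomial (x + 2)^3. Computing further, both have invariant factors x + 2, (x + 2)^3. Hence A and B are similar.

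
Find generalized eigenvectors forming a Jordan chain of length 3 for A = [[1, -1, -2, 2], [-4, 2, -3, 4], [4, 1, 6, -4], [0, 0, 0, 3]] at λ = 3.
We seek v_1 ∈ ker((A - 3I)^3) \ ker((A - 3I)^2), then set v_{i+1} = (A - 3I) v_i.

One such chain is v_1 = [[0, 4, -3, -1]]^T, v_2 = [[0, 1, -1, 0]]^T, v_3 = [[1, 2, -2, 0]]^T. Check: (A - 3I) v_3 = [[0, 0, 0, 0]]^T = 0.

v_1 = [[0, 4, -3, -1]]^T, v_2 = [[0, 1, -1, 0]]^T, v_3 = [[1, 2, -2, 0]]^T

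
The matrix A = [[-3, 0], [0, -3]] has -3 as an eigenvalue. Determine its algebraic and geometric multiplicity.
The characteristic polynomial is (x + 3)^2, so the factor x + 3 appears with exponent 2: the algebraic multiplicity is 2.

rank(A + 3I) = 0, so the eigenspace has dimension 2 - 0 = 2: the geometric multiplicity is 2.

algebraic multiplicity 2, geometric multiplicity 2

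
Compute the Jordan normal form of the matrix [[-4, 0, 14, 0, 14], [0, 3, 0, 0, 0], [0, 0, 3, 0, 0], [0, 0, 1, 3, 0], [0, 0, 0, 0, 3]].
J = [[-4, 0, 0, 0, 0], [0, 3, 1, 0, 0], [0, 0, 3, 0, 0], [0, 0, 0, 3, 0], [0, 0, 0, 0, 3]]

The characteristic polynomial is det(xI - A) = (x - 3)^4(x + 4), so the eigenvalues are -4 (algebraic multiplicity 1), 3 (algebraic multiplicity 4).

For λ = -4: algebraic multiplicity 1 gives one 1×1 block.

For λ = 3: rank(A - 3I) = 2, rank((A - 3I)^2) = 1. The eigenspace has dimension 5 - 2 = 3, so there are 3 Jordan blocks; the rank sequence gives block sizes [2, 1, 1].

Assembling the blocks gives the Jordan form J above.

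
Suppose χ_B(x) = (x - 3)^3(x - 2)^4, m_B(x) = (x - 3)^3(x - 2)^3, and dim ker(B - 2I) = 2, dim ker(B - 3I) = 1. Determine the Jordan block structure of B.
Jordan blocks: (2, 3), (2, 1), (3, 3)

λ = 2: algebraic multiplicity 4 (exponent in χ_B), largest block size 3 (exponent in m_B), 2 blocks (geometric multiplicity). These force block sizes [3, 1].
λ = 3: algebraic multiplicity 3 (exponent in χ_B), largest block size 3 (exponent in m_B), 1 block (geometric multiplicity). This forces block sizes [3].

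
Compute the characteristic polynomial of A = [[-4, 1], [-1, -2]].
xI - A = [[x + 4, -1], [1, x + 2]].

Expanding det(xI - A) along the first row:
det(xI - A) = + (x + 4)·det([[x + 2]]) - (-1)·det([[1]]).

Evaluating gives χ_A(x) = x^2 + 6x + 9 = (x + 3)^2.

χ_A(x) = (x + 3)^2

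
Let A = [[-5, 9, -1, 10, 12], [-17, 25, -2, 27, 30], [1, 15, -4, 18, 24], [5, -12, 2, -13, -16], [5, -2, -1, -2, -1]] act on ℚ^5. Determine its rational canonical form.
The invariant factors of A (the non-unit diagonal entries of the Smith normal form of xI - A over ℚ[x]) are (x - 1)^2(x^3 - 3x + 5), each dividing the next. The characteristic polynomial is their product, (x - 1)^2(x^3 - 3x + 5).

The rational canonical form is the block-diagonal matrix of companion matrices C(f_i):
R = [[0, 0, 0, 0, -5], [1, 0, 0, 0, 13], [0, 1, 0, 0, -11], [0, 0, 1, 0, 2], [0, 0, 0, 1, 2]].

Note the characteristic polynomial does not split into linear factors over ℚ, so A has no Jordan form over ℚ; the rational canonical form exists over any field.

R = [[0, 0, 0, 0, -5], [1, 0, 0, 0, 13], [0, 1, 0, 0, -11], [0, 0, 1, 0, 2], [0, 0, 0, 1, 2]]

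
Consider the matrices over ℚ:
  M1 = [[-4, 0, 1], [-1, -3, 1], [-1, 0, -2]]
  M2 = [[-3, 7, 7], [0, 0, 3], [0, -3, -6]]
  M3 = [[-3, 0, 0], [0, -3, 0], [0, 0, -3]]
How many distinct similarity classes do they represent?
Characteristic polynomials: χ_{M1} = (x + 3)^3, χ_{M2} = (x + 3)^3, χ_{M3} = (x + 3)^3.

{M1, M2}: invariant factors x + 3, (x + 3)^2.

{M3}: invariant factors x + 3, x + 3, x + 3.

Matrices are similar if and only if their invariant-factor lists agree; the partition into similarity classes is {M1, M2}, {M3}.

2 classes: {M1, M2}, {M3}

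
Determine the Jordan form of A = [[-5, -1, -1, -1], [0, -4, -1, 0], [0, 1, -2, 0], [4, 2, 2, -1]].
J = [[-3, 1, 0, 0], [0, -3, 0, 0], [0, 0, -3, 1], [0, 0, 0, -3]]

The characteristic polynomial is det(xI - A) = (x + 3)^4, so the eigenvalues are -3 (algebraic multiplicity 4).

For λ = -3: rank(A + 3I) = 2, rank((A + 3I)^2) = 0. The eigenspace has dimension 4 - 2 = 2, so there are 2 Jordan blocks; the rank sequence gives block sizes [2, 2].

Assembling the blocks gives the Jordan form J above.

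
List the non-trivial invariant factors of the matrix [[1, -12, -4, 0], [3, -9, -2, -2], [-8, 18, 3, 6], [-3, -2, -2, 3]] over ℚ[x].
x + 1, (x - 1)(x + 1)^2

The Jordan structure of A has elementary divisors (x + 1)^2, (x + 1), (x - 1). Arranging the block sizes at each eigenvalue in decreasing order and taking row products gives the invariant factors.

Invariant factors (smallest first, each dividing the next): x + 1, (x - 1)(x + 1)^2.

Check: the last factor (x - 1)(x + 1)^2 is the minimal polynomial, and the product (x - 1)(x + 1)^3 is the characteristic polynomial.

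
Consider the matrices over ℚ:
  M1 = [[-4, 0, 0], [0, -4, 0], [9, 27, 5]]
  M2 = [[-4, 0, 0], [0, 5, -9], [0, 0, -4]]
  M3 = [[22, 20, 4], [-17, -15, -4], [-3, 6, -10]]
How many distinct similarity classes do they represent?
Characteristic polynomials: χ_{M1} = (x - 5)(x + 4)^2, χ_{M2} = (x - 5)(x + 4)^2, χ_{M3} = (x - 5)(x + 4)^2.

{M1, M2}: invariant factors x + 4, (x - 5)(x + 4).

{M3}: invariant factors (x - 5)(x + 4)^2.

Matrices are similar if and only if their invariant-factor lists agree; the partition into similarity classes is {M1, M2}, {M3}.

2 classes: {M1, M2}, {M3}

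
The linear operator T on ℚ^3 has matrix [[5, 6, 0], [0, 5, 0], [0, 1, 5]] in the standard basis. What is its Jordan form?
J = [[5, 1, 0], [0, 5, 0], [0, 0, 5]]

The characteristic polynomial is det(xI - A) = (x - 5)^3, so the eigenvalues are 5 (algebraic multiplicity 3).

For λ = 5: rank(A - 5I) = 1, rank((A - 5I)^2) = 0. The eigenspace has dimension 3 - 1 = 2, so there are 2 Jordan blocks; the rank sequence gives block sizes [2, 1].

Assembling the blocks gives the Jordan form J above.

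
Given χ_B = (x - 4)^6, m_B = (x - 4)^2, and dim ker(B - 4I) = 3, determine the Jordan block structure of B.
λ = 4: algebraic multiplicity 6 (exponent in χ_B), largest block size 2 (exponent in m_B), 3 blocks (geometric multiplicity). These force block sizes [2, 2, 2].

Jordan blocks: (4, 2), (4, 2), (4, 2)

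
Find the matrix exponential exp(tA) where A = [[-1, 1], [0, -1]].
A has Jordan form J = [[-1, 1], [0, -1]] with A = PJP^{-1}, so e^{tA} = P e^{tJ} P^{-1}.

For a Jordan block J_k(λ), e^{tJ_k(λ)} = e^{λt} · (I + tN + t^2 N^2/2! + ... + t^{k-1} N^{k-1}/(k-1)!) where N is the nilpotent superdiagonal part.

Assembling the blocks and conjugating back gives the entries of e^{tA} as shown above.

e^{tA} = [[e^{-t}, t*e^{-t}], [0, e^{-t}]]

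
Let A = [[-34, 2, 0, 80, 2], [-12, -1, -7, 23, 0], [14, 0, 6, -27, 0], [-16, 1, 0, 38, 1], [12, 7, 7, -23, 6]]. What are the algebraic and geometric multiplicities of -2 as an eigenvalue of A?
The characteristic polynomial is (x - 6)^3(x + 1)(x + 2), so the factor x + 2 appears with exponent 1: the algebraic multiplicity is 1.

rank(A + 2I) = 4, so the eigenspace has dimension 5 - 4 = 1: the geometric multiplicity is 1.

algebraic multiplicity 1, geometric multiplicity 1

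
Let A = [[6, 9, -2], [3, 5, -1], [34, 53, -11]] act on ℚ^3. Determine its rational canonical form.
R = [[0, 0, 1], [1, 0, -3], [0, 1, 0]]

The invariant factors of A (the non-unit diagonal entries of the Smith normal form of xI - A over ℚ[x]) are x^3 + 3x - 1, each dividing the next. The characteristic polynomial is their product, x^3 + 3x - 1.

The rational canonical form is the block-diagonal matrix of companion matrices C(f_i):
R = [[0, 0, 1], [1, 0, -3], [0, 1, 0]].

Note the characteristic polynomial does not split into linear factors over ℚ, so A has no Jordan form over ℚ; the rational canonical form exists over any field.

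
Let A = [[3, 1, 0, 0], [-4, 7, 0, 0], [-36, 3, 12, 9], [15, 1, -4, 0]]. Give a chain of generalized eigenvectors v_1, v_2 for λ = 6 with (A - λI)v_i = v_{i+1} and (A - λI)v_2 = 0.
We seek v_1 ∈ ker((A - 6I)^2) \ ker(A - 6I), then set v_{i+1} = (A - 6I) v_i.

One such chain is v_1 = [[0, 0, -2, 1]]^T, v_2 = [[0, 0, -3, 2]]^T. Check: (A - 6I) v_2 = [[0, 0, 0, 0]]^T = 0.

v_1 = [[0, 0, -2, 1]]^T, v_2 = [[0, 0, -3, 2]]^T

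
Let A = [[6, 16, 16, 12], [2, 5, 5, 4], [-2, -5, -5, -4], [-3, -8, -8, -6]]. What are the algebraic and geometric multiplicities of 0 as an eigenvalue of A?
algebraic multiplicity 4, geometric multiplicity 2

The characteristic polynomial is x^4, so the factor x appears with exponent 4: the algebraic multiplicity is 4.

rank(A) = 2, so the eigenspace has dimension 4 - 2 = 2: the geometric multiplicity is 2.

Since 2 < 4, A is not diagonalizable.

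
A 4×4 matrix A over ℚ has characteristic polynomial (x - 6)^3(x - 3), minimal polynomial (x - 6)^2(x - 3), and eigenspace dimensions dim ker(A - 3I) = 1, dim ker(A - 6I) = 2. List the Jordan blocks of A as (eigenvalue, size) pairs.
Jordan blocks: (3, 1), (6, 2), (6, 1)

λ = 3: algebraic multiplicity 1 (exponent in χ_A), largest block size 1 (exponent in m_A), 1 block (geometric multiplicity). This forces block sizes [1].
λ = 6: algebraic multiplicity 3 (exponent in χ_A), largest block size 2 (exponent in m_A), 2 blocks (geometric multiplicity). These force block sizes [2, 1].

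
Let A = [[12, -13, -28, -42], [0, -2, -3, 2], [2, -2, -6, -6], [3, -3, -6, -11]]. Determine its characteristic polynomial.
xI - A = [[x - 12, 13, 28, 42], [0, x + 2, 3, -2], [-2, 2, x + 6, 6], [-3, 3, 6, x + 11]].

Expanding det(xI - A) along the first row:
det(xI - A) = + (x - 12)·det([[x + 2, 3, -2], [2, x + 6, 6], [3, 6, x + 11]]) - (13)·det([[0, 3, -2], [-2, x + 6, 6], [-3, 6, x + 11]]) + (28)·det([[0, x + 2, -2], [-2, 2, 6], [-3, 3, x + 11]]) - (42)·det([[0, x + 2, 3], [-2, 2, x + 6], [-3, 3, 6]]).

Evaluating gives χ_A(x) = x^4 + 7x^3 + 18x^2 + 20x + 8 = (x + 1)(x + 2)^3.

χ_A(x) = (x + 1)(x + 2)^3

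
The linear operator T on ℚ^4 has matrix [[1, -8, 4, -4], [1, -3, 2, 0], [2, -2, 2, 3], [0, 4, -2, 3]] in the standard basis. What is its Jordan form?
J = [[0, 0, 0, 0], [0, 1, 1, 0], [0, 0, 1, 0], [0, 0, 0, 1]]

The characteristic polynomial is det(xI - A) = x(x - 1)^3, so the eigenvalues are 0 (algebraic multiplicity 1), 1 (algebraic multiplicity 3).

For λ = 0: algebraic multiplicity 1 gives one 1×1 block.

For λ = 1: rank(A - I) = 2, rank((A - I)^2) = 1. The eigenspace has dimension 4 - 2 = 2, so there are 2 Jordan blocks; the rank sequence gives block sizes [2, 1].

Assembling the blocks gives the Jordan form J above.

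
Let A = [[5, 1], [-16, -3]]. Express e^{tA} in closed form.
A has Jordan form J = [[1, 1], [0, 1]] with A = PJP^{-1}, so e^{tA} = P e^{tJ} P^{-1}.

For a Jordan block J_k(λ), e^{tJ_k(λ)} = e^{λt} · (I + tN + t^2 N^2/2! + ... + t^{k-1} N^{k-1}/(k-1)!) where N is the nilpotent superdiagonal part.

Assembling the blocks and conjugating back gives the entries of e^{tA} as shown above.

e^{tA} = [[(4*t + 1)*e^{t}, t*e^{t}], [-16*t*e^{t}, (1 - 4*t)*e^{t}]]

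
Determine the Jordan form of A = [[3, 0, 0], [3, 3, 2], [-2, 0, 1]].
The characteristic polynomial is det(xI - A) = (x - 3)^2(x - 1), so the eigenvalues are 1 (algebraic multiplicity 1), 3 (algebraic multiplicity 2).

For λ = 1: algebraic multiplicity 1 gives one 1×1 block.

For λ = 3: rank(A - 3I) = 2, rank((A - 3I)^2) = 1. The eigenspace has dimension 3 - 2 = 1, so there is 1 Jordan block; the rank sequence gives block sizes [2].

Assembling the blocks gives the Jordan form J above.

J = [[1, 0, 0], [0, 3, 1], [0, 0, 3]]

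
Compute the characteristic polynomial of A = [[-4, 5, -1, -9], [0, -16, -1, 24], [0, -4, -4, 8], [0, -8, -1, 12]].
xI - A = [[x + 4, -5, 1, 9], [0, x + 16, 1, -24], [0, 4, x + 4, -8], [0, 8, 1, x - 12]].

Expanding det(xI - A) along the first row:
det(xI - A) = + (x + 4)·det([[x + 16, 1, -24], [4, x + 4, -8], [8, 1, x - 12]]) - (-5)·det([[0, 1, -24], [0, x + 4, -8], [0, 1, x - 12]]) + (1)·det([[0, x + 16, -24], [0, 4, -8], [0, 8, x - 12]]) - (9)·det([[0, x + 16, 1], [0, 4, x + 4], [0, 8, 1]]).

Evaluating gives χ_A(x) = x^4 + 12x^3 + 52x^2 + 96x + 64 = (x + 2)^2(x + 4)^2.

χ_A(x) = (x + 2)^2(x + 4)^2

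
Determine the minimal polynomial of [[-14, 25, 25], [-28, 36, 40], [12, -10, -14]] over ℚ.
The characteristic polynomial factors as (x - 6)^2(x + 4). The minimal polynomial is ∏(x - λ)^{k_λ} where k_λ is the size of the largest Jordan block at λ.

For λ = -4: rank(A + 4I) = 2, and the largest Jordan block has size 1 (the smallest k with rank((A + 4I)^k) = rank((A + 4I)^(k+1))).
For λ = 6: rank(A - 6I) = 2, and the largest Jordan block has size 2 (the smallest k with rank((A - 6I)^k) = rank((A - 6I)^(k+1))).

So m_A(x) = (x - 6)^2(x + 4).

m_A(x) = (x - 6)^2(x + 4)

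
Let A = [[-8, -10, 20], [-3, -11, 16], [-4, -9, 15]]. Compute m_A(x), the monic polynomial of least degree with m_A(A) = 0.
m_A(x) = (x - 2)(x + 3)^2

The characteristic polynomial factors as (x - 2)(x + 3)^2. The minimal polynomial is ∏(x - λ)^{k_λ} where k_λ is the size of the largest Jordan block at λ.

For λ = -3: rank(A + 3I) = 2, and the largest Jordan block has size 2 (the smallest k with rank((A + 3I)^k) = rank((A + 3I)^(k+1))).
For λ = 2: rank(A - 2I) = 2, and the largest Jordan block has size 1 (the smallest k with rank((A - 2I)^k) = rank((A - 2I)^(k+1))).

So m_A(x) = (x - 2)(x + 3)^2.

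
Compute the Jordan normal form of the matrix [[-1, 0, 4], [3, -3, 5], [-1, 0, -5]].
J = [[-3, 1, 0], [0, -3, 1], [0, 0, -3]]

The characteristic polynomial is det(xI - A) = (x + 3)^3, so the eigenvalues are -3 (algebraic multiplicity 3).

For λ = -3: rank(A + 3I) = 2, rank((A + 3I)^2) = 1, rank((A + 3I)^3) = 0. The eigenspace has dimension 3 - 2 = 1, so there is 1 Jordan block; the rank sequence gives block sizes [3].

Assembling the blocks gives the Jordan form J above.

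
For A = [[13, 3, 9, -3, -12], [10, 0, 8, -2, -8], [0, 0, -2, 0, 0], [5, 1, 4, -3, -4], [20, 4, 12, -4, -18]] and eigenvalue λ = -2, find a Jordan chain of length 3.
We seek v_1 ∈ ker((A + 2I)^3) \ ker((A + 2I)^2), then set v_{i+1} = (A + 2I) v_i.

One such chain is v_1 = [[-2, -2, 1, -1, -2]]^T, v_2 = [[0, 2, 0, 1, 0]]^T, v_3 = [[3, 2, 0, 1, 4]]^T. Check: (A + 2I) v_3 = [[0, 0, 0, 0, 0]]^T = 0.

v_1 = [[-2, -2, 1, -1, -2]]^T, v_2 = [[0, 2, 0, 1, 0]]^T, v_3 = [[3, 2, 0, 1, 4]]^T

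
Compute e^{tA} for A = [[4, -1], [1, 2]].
e^{tA} = [[(t + 1)*e^{3*t}, -t*e^{3*t}], [t*e^{3*t}, (1 - t)*e^{3*t}]]

A has Jordan form J = [[3, 1], [0, 3]] with A = PJP^{-1}, so e^{tA} = P e^{tJ} P^{-1}.

For a Jordan block J_k(λ), e^{tJ_k(λ)} = e^{λt} · (I + tN + t^2 N^2/2! + ... + t^{k-1} N^{k-1}/(k-1)!) where N is the nilpotent superdiagonal part.

Assembling the blocks and conjugating back gives the entries of e^{tA} as shown above.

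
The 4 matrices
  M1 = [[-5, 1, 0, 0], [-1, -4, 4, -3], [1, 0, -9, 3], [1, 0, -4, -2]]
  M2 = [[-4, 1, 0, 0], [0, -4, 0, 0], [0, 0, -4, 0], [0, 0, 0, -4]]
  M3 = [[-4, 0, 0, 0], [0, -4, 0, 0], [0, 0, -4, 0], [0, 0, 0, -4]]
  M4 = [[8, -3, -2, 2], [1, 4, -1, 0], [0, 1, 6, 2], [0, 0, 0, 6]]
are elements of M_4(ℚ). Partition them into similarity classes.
4 classes: {M1}, {M2}, {M3}, {M4}

Characteristic polynomials: χ_{M1} = (x + 5)^4, χ_{M2} = (x + 4)^4, χ_{M3} = (x + 4)^4, χ_{M4} = (x - 6)^4.

{M1}: invariant factors x + 5, (x + 5)^3.

{M2}: invariant factors x + 4, x + 4, (x + 4)^2.

{M3}: invariant factors x + 4, x + 4, x + 4, x + 4.

{M4}: invariant factors x - 6, (x - 6)^3.

Matrices are similar if and only if their invariant-factor lists agree; the partition into similarity classes is {M1}, {M2}, {M3}, {M4}.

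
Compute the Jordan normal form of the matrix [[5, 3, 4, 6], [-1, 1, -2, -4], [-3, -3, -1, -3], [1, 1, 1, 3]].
J = [[2, 1, 0, 0], [0, 2, 0, 0], [0, 0, 2, 1], [0, 0, 0, 2]]

The characteristic polynomial is det(xI - A) = (x - 2)^4, so the eigenvalues are 2 (algebraic multiplicity 4).

For λ = 2: rank(A - 2I) = 2, rank((A - 2I)^2) = 0. The eigenspace has dimension 4 - 2 = 2, so there are 2 Jordan blocks; the rank sequence gives block sizes [2, 2].

Assembling the blocks gives the Jordan form J above.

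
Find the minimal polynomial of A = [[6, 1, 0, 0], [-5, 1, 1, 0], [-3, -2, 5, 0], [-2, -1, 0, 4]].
The characteristic polynomial factors as (x - 4)^4. The minimal polynomial is ∏(x - λ)^{k_λ} where k_λ is the size of the largest Jordan block at λ.

For λ = 4: rank(A - 4I) = 2, and the largest Jordan block has size 3 (the smallest k with rank((A - 4I)^k) = rank((A - 4I)^(k+1))).

So m_A(x) = (x - 4)^3.

m_A(x) = (x - 4)^3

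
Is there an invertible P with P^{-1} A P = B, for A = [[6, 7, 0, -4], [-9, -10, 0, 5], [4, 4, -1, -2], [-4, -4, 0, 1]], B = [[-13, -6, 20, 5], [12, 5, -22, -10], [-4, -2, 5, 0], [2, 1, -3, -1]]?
Two matrices over a field are similar if and only if they have the same invariant factors.

Both A and B have characteristic polynomial (x + 1)^4 and minimal polynomial (x + 1)^3. Computing further, both have invariant factors x + 1, (x + 1)^3. Hence A and B are similar.

Yes.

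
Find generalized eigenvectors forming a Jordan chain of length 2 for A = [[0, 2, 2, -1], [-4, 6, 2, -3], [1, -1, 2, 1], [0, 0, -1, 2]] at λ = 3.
v_1 = [[0, 0, 0, 1]]^T, v_2 = [[-1, -3, 1, -1]]^T

We seek v_1 ∈ ker((A - 3I)^2) \ ker(A - 3I), then set v_{i+1} = (A - 3I) v_i.

One such chain is v_1 = [[0, 0, 0, 1]]^T, v_2 = [[-1, -3, 1, -1]]^T. Check: (A - 3I) v_2 = [[0, 0, 0, 0]]^T = 0.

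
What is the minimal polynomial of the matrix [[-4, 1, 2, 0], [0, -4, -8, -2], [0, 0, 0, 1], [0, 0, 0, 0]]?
m_A(x) = x^2(x + 4)^2

The characteristic polynomial factors as x^2(x + 4)^2. The minimal polynomial is ∏(x - λ)^{k_λ} where k_λ is the size of the largest Jordan block at λ.

For λ = -4: rank(A + 4I) = 3, and the largest Jordan block has size 2 (the smallest k with rank((A + 4I)^k) = rank((A + 4I)^(k+1))).
For λ = 0: rank(A) = 3, and the largest Jordan block has size 2 (the smallest k with rank(A^k) = rank(A^(k+1))).

So m_A(x) = x^2(x + 4)^2.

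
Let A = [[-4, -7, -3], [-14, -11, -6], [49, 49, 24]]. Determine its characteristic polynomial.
xI - A = [[x + 4, 7, 3], [14, x + 11, 6], [-49, -49, x - 24]].

Expanding det(xI - A) along the first row:
det(xI - A) = + (x + 4)·det([[x + 11, 6], [-49, x - 24]]) - (7)·det([[14, 6], [-49, x - 24]]) + (3)·det([[14, x + 11], [-49, -49]]).

Evaluating gives χ_A(x) = x^3 - 9x^2 + 27x - 27 = (x - 3)^3.

χ_A(x) = (x - 3)^3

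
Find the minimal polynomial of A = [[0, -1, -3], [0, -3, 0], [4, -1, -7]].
m_A(x) = (x + 3)^2(x + 4)

The characteristic polynomial factors as (x + 3)^2(x + 4). The minimal polynomial is ∏(x - λ)^{k_λ} where k_λ is the size of the largest Jordan block at λ.

For λ = -4: rank(A + 4I) = 2, and the largest Jordan block has size 1 (the smallest k with rank((A + 4I)^k) = rank((A + 4I)^(k+1))).
For λ = -3: rank(A + 3I) = 2, and the largest Jordan block has size 2 (the smallest k with rank((A + 3I)^k) = rank((A + 3I)^(k+1))).

So m_A(x) = (x + 3)^2(x + 4).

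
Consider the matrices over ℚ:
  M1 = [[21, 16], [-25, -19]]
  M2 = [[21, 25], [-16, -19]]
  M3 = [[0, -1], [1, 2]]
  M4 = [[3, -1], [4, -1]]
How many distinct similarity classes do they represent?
Characteristic polynomials: χ_{M1} = (x - 1)^2, χ_{M2} = (x - 1)^2, χ_{M3} = (x - 1)^2, χ_{M4} = (x - 1)^2.

{M1, M2, M3, M4}: invariant factors (x - 1)^2.

Matrices are similar if and only if their invariant-factor lists agree; the partition into similarity classes is {M1, M2, M3, M4}.

1 class: {M1, M2, M3, M4}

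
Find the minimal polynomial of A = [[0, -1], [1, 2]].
m_A(x) = (x - 1)^2

The characteristic polynomial factors as (x - 1)^2. The minimal polynomial is ∏(x - λ)^{k_λ} where k_λ is the size of the largest Jordan block at λ.

For λ = 1: rank(A - I) = 1, and the largest Jordan block has size 2 (the smallest k with rank((A - I)^k) = rank((A - I)^(k+1))).

So m_A(x) = (x - 1)^2.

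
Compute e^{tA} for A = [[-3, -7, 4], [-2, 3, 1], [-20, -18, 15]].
A has Jordan form J = [[5, 1, 0], [0, 5, 1], [0, 0, 5]] with A = PJP^{-1}, so e^{tA} = P e^{tJ} P^{-1}.

For a Jordan block J_k(λ), e^{tJ_k(λ)} = e^{λt} · (I + tN + t^2 N^2/2! + ... + t^{k-1} N^{k-1}/(k-1)!) where N is the nilpotent superdiagonal part.

Assembling the blocks and conjugating back gives the entries of e^{tA} as shown above.

e^{tA} = [[(-t^2 - 8*t + 1)*e^{5*t}, t*(-t - 7)*e^{5*t}, t*(t + 8)*e^{5*t}/2], [-2*t*e^{5*t}, (1 - 2*t)*e^{5*t}, t*e^{5*t}], [2*t*(-t - 10)*e^{5*t}, 2*t*(-t - 9)*e^{5*t}, (t^2 + 10*t + 1)*e^{5*t}]]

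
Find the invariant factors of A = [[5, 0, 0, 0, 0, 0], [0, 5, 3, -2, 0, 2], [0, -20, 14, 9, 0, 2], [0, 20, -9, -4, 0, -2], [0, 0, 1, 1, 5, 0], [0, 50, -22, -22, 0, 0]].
The Jordan structure of A has elementary divisors x, (x - 5)^3, (x - 5), (x - 5). Arranging the block sizes at each eigenvalue in decreasing order and taking row products gives the invariant factors.

Invariant factors (smallest first, each dividing the next): x - 5, x - 5, x(x - 5)^3.

Check: the last factor x(x - 5)^3 is the minimal polynomial, and the product x(x - 5)^5 is the characteristic polynomial.

x - 5, x - 5, x(x - 5)^3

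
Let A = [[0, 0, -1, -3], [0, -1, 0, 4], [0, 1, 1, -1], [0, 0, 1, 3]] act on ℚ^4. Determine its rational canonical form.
The invariant factors of A (the non-unit diagonal entries of the Smith normal form of xI - A over ℚ[x]) are x, x^2(x - 3), each dividing the next. The characteristic polynomial is their product, x^3(x - 3).

The rational canonical form is the block-diagonal matrix of companion matrices C(f_i):
R = [[0, 0, 0, 0], [0, 0, 0, 0], [0, 1, 0, 0], [0, 0, 1, 3]].

R = [[0, 0, 0, 0], [0, 0, 0, 0], [0, 1, 0, 0], [0, 0, 1, 3]]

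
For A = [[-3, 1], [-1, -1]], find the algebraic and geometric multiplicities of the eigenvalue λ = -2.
algebraic multiplicity 2, geometric multiplicity 1

The characteristic polynomial is (x + 2)^2, so the factor x + 2 appears with exponent 2: the algebraic multiplicity is 2.

rank(A + 2I) = 1, so the eigenspace has dimension 2 - 1 = 1: the geometric multiplicity is 1.

Since 1 < 2, A is not diagonalizable.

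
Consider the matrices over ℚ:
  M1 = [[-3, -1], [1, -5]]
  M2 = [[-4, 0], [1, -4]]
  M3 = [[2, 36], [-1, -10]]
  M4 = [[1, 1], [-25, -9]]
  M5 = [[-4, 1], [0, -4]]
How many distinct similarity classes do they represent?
1 class: {M1, M2, M3, M4, M5}

Characteristic polynomials: χ_{M1} = (x + 4)^2, χ_{M2} = (x + 4)^2, χ_{M3} = (x + 4)^2, χ_{M4} = (x + 4)^2, χ_{M5} = (x + 4)^2.

{M1, M2, M3, M4, M5}: invariant factors (x + 4)^2.

Matrices are similar if and only if their invariant-factor lists agree; the partition into similarity classes is {M1, M2, M3, M4, M5}.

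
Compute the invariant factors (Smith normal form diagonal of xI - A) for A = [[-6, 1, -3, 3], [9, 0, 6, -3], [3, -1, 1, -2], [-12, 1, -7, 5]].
The Jordan structure of A has elementary divisors x^2, x^2. Arranging the block sizes at each eigenvalue in decreasing order and taking row products gives the invariant factors.

Invariant factors (smallest first, each dividing the next): x^2, x^2.

Check: the last factor x^2 is the minimal polynomial, and the product x^4 is the characteristic polynomial.

x^2, x^2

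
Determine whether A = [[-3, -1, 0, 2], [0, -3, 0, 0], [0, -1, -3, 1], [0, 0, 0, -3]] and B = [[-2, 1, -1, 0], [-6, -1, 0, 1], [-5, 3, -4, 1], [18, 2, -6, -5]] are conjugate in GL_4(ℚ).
Two matrices over a field are similar if and only if they have the same invariant factors.

Both A and B have characteristic polynomial (x + 3)^4 and minimal polynomial (x + 3)^2. Computing further, both have invariant factors (x + 3)^2, (x + 3)^2. Hence A and B are similar.

Yes.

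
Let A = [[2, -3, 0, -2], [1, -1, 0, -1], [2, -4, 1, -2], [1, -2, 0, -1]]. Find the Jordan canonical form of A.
The characteristic polynomial is det(xI - A) = x^3(x - 1), so the eigenvalues are 0 (algebraic multiplicity 3), 1 (algebraic multiplicity 1).

For λ = 0: rank(A) = 3, rank(A^2) = 2, rank(A^3) = 1. The eigenspace has dimension 4 - 3 = 1, so there is 1 Jordan block; the rank sequence gives block sizes [3].

For λ = 1: algebraic multiplicity 1 gives one 1×1 block.

Assembling the blocks gives the Jordan form J above.

J = [[0, 1, 0, 0], [0, 0, 1, 0], [0, 0, 0, 0], [0, 0, 0, 1]]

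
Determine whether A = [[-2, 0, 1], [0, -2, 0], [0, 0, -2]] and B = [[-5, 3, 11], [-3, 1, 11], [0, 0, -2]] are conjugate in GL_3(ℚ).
Two matrices over a field are similar if and only if they have the same invariant factors.

Both A and B have characteristic polynomial (x + 2)^3 and minimal polynomial (x + 2)^2. Computing further, both have invariant factors x + 2, (x + 2)^2. Hence A and B are similar.

Yes.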